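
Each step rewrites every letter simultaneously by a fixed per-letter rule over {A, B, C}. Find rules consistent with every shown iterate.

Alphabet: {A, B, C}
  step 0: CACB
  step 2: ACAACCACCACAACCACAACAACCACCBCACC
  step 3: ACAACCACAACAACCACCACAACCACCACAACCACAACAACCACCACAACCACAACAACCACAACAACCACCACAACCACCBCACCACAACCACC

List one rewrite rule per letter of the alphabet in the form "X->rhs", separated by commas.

A->ACA, B->BC, C->ACC

  step 2 ⇒ step 3: ACAACCACCACAACCACAACAACCACCBCACC ⇒ ACA·ACC·ACA·ACA·ACC·ACC·ACA·ACC·ACC·ACA·ACC·ACA·ACA·ACC·ACC·ACA·ACC·ACA·ACA·ACC·ACA·ACA·ACC·ACC·ACA·ACC·ACC·BC·ACC·ACA·ACC·ACC
    A ↦ ACA
    B ↦ BC
    C ↦ ACC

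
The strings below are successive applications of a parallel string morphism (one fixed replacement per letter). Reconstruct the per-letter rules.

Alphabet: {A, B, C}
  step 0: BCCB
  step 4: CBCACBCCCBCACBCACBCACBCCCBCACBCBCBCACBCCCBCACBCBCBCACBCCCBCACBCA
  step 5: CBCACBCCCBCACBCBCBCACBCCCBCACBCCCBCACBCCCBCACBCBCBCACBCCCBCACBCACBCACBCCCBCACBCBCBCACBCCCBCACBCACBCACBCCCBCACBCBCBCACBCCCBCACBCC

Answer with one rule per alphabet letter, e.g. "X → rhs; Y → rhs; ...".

  step 4 ⇒ step 5: CBCACBCCCBCACBCACBCACBCCCBCACBCBCBCACBCCCBCACBCBCBCACBCCCBCACBCA ⇒ CB·CA·CB·CC·CB·CA·CB·CB·CB·CA·CB·CC·CB·CA·CB·CC·CB·CA·CB·CC·CB·CA·CB·CB·CB·CA·CB·CC·CB·CA·CB·CA·CB·CA·CB·CC·CB·CA·CB·CB·CB·CA·CB·CC·CB·CA·CB·CA·CB·CA·CB·CC·CB·CA·CB·CB·CB·CA·CB·CC·CB·CA·CB·CC
    A ↦ CC
    B ↦ CA
    C ↦ CB

A->CC, B->CA, C->CB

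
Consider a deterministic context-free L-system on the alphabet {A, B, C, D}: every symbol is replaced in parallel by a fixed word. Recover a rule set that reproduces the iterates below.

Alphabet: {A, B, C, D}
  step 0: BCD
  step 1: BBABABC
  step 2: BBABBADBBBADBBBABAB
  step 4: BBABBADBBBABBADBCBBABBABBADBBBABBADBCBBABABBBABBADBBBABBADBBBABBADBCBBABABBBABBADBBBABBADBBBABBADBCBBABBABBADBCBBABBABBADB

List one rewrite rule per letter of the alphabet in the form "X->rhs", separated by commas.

A->DB, B->BBA, C->BAB, D->C

  step 1 ⇒ step 2: BBABABC ⇒ BBA·BBA·DB·BBA·DB·BBA·BAB
    A ↦ DB
    B ↦ BBA
    C ↦ BAB
  step 0 ⇒ step 1: BCD ⇒ BBA·BAB·C
    D ↦ C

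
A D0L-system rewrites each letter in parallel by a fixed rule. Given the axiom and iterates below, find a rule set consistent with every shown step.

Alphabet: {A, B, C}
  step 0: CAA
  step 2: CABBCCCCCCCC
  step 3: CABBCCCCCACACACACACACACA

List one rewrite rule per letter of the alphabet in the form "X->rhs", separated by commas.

A->BB, B->CC, C->CA

  step 2 ⇒ step 3: CABBCCCCCCCC ⇒ CA·BB·CC·CC·CA·CA·CA·CA·CA·CA·CA·CA
    A ↦ BB
    B ↦ CC
    C ↦ CA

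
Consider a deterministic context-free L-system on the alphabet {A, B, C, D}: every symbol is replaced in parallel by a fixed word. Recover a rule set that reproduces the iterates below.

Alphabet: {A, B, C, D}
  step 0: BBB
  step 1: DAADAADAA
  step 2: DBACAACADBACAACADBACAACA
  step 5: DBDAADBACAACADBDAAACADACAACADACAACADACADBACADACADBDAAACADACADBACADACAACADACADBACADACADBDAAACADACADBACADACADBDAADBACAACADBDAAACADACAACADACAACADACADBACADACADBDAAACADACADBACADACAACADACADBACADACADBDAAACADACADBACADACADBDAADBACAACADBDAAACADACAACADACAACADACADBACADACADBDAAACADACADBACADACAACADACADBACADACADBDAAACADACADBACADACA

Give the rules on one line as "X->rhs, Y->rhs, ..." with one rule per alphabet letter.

  step 1 ⇒ step 2: DAADAADAA ⇒ DB·ACA·ACA·DB·ACA·ACA·DB·ACA·ACA
    A ↦ ACA
    D ↦ DB
  step 0 ⇒ step 1: BBB ⇒ DAA·DAA·DAA
    B ↦ DAA
    C ↦ D  (constrained at step 2)

A->ACA, B->DAA, C->D, D->DB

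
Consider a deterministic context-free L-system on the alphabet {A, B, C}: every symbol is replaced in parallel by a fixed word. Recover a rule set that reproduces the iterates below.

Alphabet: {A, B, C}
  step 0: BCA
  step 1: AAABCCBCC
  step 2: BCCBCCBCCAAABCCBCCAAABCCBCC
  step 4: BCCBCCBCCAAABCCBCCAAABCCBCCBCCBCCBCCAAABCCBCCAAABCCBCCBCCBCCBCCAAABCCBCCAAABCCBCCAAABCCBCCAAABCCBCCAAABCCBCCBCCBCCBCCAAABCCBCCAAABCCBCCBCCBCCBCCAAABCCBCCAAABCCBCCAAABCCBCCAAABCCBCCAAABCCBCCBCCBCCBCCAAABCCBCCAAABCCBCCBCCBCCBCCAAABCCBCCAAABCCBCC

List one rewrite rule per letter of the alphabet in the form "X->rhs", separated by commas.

  step 1 ⇒ step 2: AAABCCBCC ⇒ BCC·BCC·BCC·AAA·BCC·BCC·AAA·BCC·BCC
    A ↦ BCC
    B ↦ AAA
    C ↦ BCC

A->BCC, B->AAA, C->BCC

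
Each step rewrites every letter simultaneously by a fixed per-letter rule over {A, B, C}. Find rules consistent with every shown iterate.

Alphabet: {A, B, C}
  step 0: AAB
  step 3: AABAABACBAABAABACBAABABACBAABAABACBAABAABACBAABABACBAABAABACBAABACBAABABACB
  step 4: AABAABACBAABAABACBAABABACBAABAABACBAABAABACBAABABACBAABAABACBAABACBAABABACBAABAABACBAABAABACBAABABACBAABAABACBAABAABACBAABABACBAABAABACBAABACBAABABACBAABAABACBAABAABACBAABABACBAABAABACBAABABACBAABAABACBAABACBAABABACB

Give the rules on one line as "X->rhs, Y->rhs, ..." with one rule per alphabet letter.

A->AAB, B->ACB, C->AB

  step 3 ⇒ step 4: AABAABACBAABAABACBAABABACBAABAABACBAABAABACBAABABACBAABAABACBAABACBAABABACB ⇒ AAB·AAB·ACB·AAB·AAB·ACB·AAB·AB·ACB·AAB·AAB·ACB·AAB·AAB·ACB·AAB·AB·ACB·AAB·AAB·ACB·AAB·ACB·AAB·AB·ACB·AAB·AAB·ACB·AAB·AAB·ACB·AAB·AB·ACB·AAB·AAB·ACB·AAB·AAB·ACB·AAB·AB·ACB·AAB·AAB·ACB·AAB·ACB·AAB·AB·ACB·AAB·AAB·ACB·AAB·AAB·ACB·AAB·AB·ACB·AAB·AAB·ACB·AAB·AB·ACB·AAB·AAB·ACB·AAB·ACB·AAB·AB·ACB
    A ↦ AAB
    B ↦ ACB
    C ↦ AB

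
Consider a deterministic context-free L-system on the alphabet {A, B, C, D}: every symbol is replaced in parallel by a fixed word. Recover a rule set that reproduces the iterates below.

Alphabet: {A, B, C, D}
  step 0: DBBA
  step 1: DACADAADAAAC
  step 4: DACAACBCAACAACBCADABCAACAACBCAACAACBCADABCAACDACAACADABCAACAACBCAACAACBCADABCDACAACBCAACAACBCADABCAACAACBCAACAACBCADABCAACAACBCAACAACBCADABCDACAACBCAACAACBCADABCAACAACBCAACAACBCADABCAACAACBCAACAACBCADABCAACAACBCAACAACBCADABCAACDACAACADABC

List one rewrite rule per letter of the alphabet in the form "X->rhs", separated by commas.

A->AAC, B->ADA, C->BC, D->DAC

  step 0 ⇒ step 1: DBBA ⇒ DAC·ADA·ADA·AAC
    A ↦ AAC
    B ↦ ADA
    D ↦ DAC
    C ↦ BC  (constrained at step 1)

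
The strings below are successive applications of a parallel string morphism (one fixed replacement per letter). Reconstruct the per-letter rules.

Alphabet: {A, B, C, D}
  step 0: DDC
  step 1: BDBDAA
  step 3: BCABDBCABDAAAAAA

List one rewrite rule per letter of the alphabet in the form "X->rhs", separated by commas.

A->BC, B->A, C->AA, D->BD

  step 0 ⇒ step 1: DDC ⇒ BD·BD·AA
    C ↦ AA
    D ↦ BD
    A ↦ BC  (constrained at step 1)
    B ↦ A  (constrained at step 1)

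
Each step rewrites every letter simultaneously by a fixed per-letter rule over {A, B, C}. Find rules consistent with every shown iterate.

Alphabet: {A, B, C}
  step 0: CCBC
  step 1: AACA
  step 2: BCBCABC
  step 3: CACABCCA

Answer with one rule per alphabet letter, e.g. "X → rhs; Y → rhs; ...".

A->BC, B->C, C->A

  step 2 ⇒ step 3: BCBCABC ⇒ C·A·C·A·BC·C·A
    A ↦ BC
    B ↦ C
    C ↦ A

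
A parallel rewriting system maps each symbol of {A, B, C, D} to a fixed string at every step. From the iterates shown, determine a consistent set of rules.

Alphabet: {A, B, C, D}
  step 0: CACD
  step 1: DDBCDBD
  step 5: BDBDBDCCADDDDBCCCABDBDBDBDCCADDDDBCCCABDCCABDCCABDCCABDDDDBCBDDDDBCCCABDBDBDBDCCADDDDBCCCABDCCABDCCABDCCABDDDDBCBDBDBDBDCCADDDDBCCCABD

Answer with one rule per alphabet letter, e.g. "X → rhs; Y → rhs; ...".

A->DBC, B->CCA, C->D, D->BD

  step 0 ⇒ step 1: CACD ⇒ D·DBC·D·BD
    A ↦ DBC
    C ↦ D
    D ↦ BD
    B ↦ CCA  (constrained at step 1)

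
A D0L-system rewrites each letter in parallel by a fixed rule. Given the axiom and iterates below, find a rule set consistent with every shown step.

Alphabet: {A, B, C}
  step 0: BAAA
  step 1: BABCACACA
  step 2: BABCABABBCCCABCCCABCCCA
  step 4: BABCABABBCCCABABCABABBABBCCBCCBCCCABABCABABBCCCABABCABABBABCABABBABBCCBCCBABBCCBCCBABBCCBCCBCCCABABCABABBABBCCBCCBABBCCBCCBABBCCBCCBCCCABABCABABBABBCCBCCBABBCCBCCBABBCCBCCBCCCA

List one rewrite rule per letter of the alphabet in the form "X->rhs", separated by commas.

A->CA, B->BAB, C->BCC

  step 1 ⇒ step 2: BABCACACA ⇒ BAB·CA·BAB·BCC·CA·BCC·CA·BCC·CA
    A ↦ CA
    B ↦ BAB
    C ↦ BCC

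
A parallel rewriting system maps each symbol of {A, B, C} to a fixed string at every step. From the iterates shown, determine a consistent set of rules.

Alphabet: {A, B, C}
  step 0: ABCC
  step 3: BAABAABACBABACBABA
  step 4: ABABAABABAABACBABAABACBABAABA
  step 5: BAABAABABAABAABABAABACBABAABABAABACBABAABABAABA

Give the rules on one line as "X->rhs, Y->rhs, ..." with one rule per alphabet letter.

A->BA, B->A, C->CB

  step 4 ⇒ step 5: ABABAABABAABACBABAABACBABAABA ⇒ BA·A·BA·A·BA·BA·A·BA·A·BA·BA·A·BA·CB·A·BA·A·BA·BA·A·BA·CB·A·BA·A·BA·BA·A·BA
    A ↦ BA
    B ↦ A
    C ↦ CB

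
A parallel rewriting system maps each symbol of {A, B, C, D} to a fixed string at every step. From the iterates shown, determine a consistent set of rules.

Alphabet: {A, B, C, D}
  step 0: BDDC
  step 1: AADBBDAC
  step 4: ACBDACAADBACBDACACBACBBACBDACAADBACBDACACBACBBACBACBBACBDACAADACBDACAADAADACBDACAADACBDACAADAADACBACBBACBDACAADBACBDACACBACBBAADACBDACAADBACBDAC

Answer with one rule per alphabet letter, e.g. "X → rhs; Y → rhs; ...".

A->ACB, B->AAD, C->DAC, D->B

  step 0 ⇒ step 1: BDDC ⇒ AAD·B·B·DAC
    B ↦ AAD
    C ↦ DAC
    D ↦ B
    A ↦ ACB  (constrained at step 1)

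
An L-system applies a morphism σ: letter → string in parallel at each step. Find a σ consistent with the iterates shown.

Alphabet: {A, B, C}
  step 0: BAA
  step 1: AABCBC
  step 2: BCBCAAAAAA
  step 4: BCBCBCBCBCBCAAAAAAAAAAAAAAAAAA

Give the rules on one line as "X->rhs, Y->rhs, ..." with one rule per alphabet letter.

  step 1 ⇒ step 2: AABCBC ⇒ BC·BC·AA·A·AA·A
    A ↦ BC
    B ↦ AA
    C ↦ A

A->BC, B->AA, C->A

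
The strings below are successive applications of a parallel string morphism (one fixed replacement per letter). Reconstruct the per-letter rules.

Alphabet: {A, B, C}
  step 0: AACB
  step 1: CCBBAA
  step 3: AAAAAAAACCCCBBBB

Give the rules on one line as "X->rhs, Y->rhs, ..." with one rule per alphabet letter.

A->C, B->AA, C->BB

  step 0 ⇒ step 1: AACB ⇒ C·C·BB·AA
    A ↦ C
    B ↦ AA
    C ↦ BB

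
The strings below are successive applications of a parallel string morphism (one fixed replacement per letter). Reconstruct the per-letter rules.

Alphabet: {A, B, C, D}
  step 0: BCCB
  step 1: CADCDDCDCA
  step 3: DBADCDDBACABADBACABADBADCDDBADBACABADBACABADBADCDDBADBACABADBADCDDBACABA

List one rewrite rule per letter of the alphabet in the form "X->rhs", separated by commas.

A->BA, B->CA, C->DCD, D->DBA

  step 0 ⇒ step 1: BCCB ⇒ CA·DCD·DCD·CA
    B ↦ CA
    C ↦ DCD
    A ↦ BA  (constrained at step 1)
    D ↦ DBA  (constrained at step 1)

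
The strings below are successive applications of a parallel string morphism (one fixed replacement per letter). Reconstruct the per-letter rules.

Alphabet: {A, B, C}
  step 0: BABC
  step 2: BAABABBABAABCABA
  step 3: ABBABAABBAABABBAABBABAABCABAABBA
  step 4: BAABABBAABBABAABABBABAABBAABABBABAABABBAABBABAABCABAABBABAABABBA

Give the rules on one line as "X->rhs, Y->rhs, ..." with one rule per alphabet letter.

A->BA, B->AB, C->CA

  step 3 ⇒ step 4: ABBABAABBAABABBAABBABAABCABAABBA ⇒ BA·AB·AB·BA·AB·BA·BA·AB·AB·BA·BA·AB·BA·AB·AB·BA·BA·AB·AB·BA·AB·BA·BA·AB·CA·BA·AB·BA·BA·AB·AB·BA
    A ↦ BA
    B ↦ AB
    C ↦ CA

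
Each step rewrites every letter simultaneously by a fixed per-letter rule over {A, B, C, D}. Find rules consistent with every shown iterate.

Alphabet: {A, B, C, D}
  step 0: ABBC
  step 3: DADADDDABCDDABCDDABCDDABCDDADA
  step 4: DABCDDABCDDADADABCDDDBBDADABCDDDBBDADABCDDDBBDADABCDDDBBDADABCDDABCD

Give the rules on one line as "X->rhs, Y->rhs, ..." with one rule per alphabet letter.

A->BCD, B->D, C->DBB, D->DA

  step 3 ⇒ step 4: DADADDDABCDDABCDDABCDDABCDDADA ⇒ DA·BCD·DA·BCD·DA·DA·DA·BCD·D·DBB·DA·DA·BCD·D·DBB·DA·DA·BCD·D·DBB·DA·DA·BCD·D·DBB·DA·DA·BCD·DA·BCD
    A ↦ BCD
    B ↦ D
    C ↦ DBB
    D ↦ DA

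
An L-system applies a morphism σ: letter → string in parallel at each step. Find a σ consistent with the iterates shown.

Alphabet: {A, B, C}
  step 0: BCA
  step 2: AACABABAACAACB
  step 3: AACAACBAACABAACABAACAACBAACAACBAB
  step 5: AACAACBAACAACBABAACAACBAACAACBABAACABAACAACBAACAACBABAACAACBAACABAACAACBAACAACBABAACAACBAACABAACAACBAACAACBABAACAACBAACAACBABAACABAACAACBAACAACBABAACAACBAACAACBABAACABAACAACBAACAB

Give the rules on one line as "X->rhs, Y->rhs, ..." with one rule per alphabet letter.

A->AAC, B->AB, C->B

  step 2 ⇒ step 3: AACABABAACAACB ⇒ AAC·AAC·B·AAC·AB·AAC·AB·AAC·AAC·B·AAC·AAC·B·AB
    A ↦ AAC
    B ↦ AB
    C ↦ B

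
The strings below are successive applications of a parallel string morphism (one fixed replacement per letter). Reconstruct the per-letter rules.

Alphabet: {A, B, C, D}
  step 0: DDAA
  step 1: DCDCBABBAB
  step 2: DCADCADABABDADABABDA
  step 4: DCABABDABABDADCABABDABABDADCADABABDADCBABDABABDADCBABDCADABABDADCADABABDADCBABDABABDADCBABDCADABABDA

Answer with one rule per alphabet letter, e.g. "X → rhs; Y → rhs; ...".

A->BAB, B->DA, C->A, D->DC

  step 1 ⇒ step 2: DCDCBABBAB ⇒ DC·A·DC·A·DA·BAB·DA·DA·BAB·DA
    A ↦ BAB
    B ↦ DA
    C ↦ A
    D ↦ DC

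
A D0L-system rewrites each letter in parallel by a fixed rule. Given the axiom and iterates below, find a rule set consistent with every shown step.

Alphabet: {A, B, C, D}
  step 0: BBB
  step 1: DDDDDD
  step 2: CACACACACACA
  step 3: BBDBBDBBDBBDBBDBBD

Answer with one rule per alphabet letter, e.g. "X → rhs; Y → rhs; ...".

A->D, B->DD, C->BB, D->CA

  step 2 ⇒ step 3: CACACACACACA ⇒ BB·D·BB·D·BB·D·BB·D·BB·D·BB·D
    A ↦ D
    C ↦ BB
  step 0 ⇒ step 1: BBB ⇒ DD·DD·DD
    B ↦ DD
  step 1 ⇒ step 2: DDDDDD ⇒ CA·CA·CA·CA·CA·CA
    D ↦ CA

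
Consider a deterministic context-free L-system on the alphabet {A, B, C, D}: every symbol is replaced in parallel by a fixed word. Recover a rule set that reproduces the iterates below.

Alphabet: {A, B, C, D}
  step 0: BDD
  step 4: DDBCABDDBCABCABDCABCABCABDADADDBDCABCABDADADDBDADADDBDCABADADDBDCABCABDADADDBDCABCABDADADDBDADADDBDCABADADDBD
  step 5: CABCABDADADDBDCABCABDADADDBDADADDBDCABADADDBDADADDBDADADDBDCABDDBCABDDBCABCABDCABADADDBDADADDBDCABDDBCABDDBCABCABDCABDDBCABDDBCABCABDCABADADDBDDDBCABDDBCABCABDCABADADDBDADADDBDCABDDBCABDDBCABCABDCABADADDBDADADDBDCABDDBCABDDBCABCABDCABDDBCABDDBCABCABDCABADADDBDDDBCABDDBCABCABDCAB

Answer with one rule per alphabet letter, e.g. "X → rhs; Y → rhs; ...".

  step 4 ⇒ step 5: DDBCABDDBCABCABDCABCABCABDADADDBDCABCABDADADDBDADADDBDCABADADDBDCABCABDADADDBDCABCABDADADDBDADADDBDCABADADDBD ⇒ CAB·CAB·D·ADA·DDB·D·CAB·CAB·D·ADA·DDB·D·ADA·DDB·D·CAB·ADA·DDB·D·ADA·DDB·D·ADA·DDB·D·CAB·DDB·CAB·DDB·CAB·CAB·D·CAB·ADA·DDB·D·ADA·DDB·D·CAB·DDB·CAB·DDB·CAB·CAB·D·CAB·DDB·CAB·DDB·CAB·CAB·D·CAB·ADA·DDB·D·DDB·CAB·DDB·CAB·CAB·D·CAB·ADA·DDB·D·ADA·DDB·D·CAB·DDB·CAB·DDB·CAB·CAB·D·CAB·ADA·DDB·D·ADA·DDB·D·CAB·DDB·CAB·DDB·CAB·CAB·D·CAB·DDB·CAB·DDB·CAB·CAB·D·CAB·ADA·DDB·D·DDB·CAB·DDB·CAB·CAB·D·CAB
    A ↦ DDB
    B ↦ D
    C ↦ ADA
    D ↦ CAB

A->DDB, B->D, C->ADA, D->CAB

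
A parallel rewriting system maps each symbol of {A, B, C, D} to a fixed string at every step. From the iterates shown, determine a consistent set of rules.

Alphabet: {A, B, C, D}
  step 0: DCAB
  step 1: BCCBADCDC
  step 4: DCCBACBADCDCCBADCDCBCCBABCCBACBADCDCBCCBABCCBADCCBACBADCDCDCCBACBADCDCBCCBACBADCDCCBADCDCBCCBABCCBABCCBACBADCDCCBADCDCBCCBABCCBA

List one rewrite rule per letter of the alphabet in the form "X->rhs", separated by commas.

  step 0 ⇒ step 1: DCAB ⇒ BC·CBA·DC·DC
    A ↦ DC
    B ↦ DC
    C ↦ CBA
    D ↦ BC

A->DC, B->DC, C->CBA, D->BC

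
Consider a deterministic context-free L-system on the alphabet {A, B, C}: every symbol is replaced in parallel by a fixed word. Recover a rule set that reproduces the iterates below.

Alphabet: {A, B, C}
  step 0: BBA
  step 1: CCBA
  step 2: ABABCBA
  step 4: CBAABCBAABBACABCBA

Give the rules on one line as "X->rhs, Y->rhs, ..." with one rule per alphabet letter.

A->BA, B->C, C->AB

  step 1 ⇒ step 2: CCBA ⇒ AB·AB·C·BA
    A ↦ BA
    B ↦ C
    C ↦ AB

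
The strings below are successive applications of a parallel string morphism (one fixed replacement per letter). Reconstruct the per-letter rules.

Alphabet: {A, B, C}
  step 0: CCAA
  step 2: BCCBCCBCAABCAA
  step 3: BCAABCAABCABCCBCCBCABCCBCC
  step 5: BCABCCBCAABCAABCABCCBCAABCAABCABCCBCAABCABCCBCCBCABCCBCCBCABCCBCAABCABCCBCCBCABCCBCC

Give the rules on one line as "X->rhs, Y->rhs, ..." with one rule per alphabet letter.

  step 2 ⇒ step 3: BCCBCCBCAABCAA ⇒ BC·A·A·BC·A·A·BC·A·BCC·BCC·BC·A·BCC·BCC
    A ↦ BCC
    B ↦ BC
    C ↦ A

A->BCC, B->BC, C->A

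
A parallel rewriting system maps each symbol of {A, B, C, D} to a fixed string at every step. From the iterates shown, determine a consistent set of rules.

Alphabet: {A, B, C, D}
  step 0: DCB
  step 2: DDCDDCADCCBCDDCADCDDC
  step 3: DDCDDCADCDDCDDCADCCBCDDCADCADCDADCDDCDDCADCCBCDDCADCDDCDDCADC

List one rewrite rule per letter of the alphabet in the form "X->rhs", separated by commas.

A->CBC, B->D, C->ADC, D->DDC

  step 2 ⇒ step 3: DDCDDCADCCBCDDCADCDDC ⇒ DDC·DDC·ADC·DDC·DDC·ADC·CBC·DDC·ADC·ADC·D·ADC·DDC·DDC·ADC·CBC·DDC·ADC·DDC·DDC·ADC
    A ↦ CBC
    B ↦ D
    C ↦ ADC
    D ↦ DDC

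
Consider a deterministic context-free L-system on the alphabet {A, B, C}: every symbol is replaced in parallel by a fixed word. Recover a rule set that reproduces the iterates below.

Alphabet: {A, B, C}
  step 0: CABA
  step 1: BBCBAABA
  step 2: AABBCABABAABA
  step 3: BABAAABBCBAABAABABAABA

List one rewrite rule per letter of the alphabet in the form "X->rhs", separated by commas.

  step 2 ⇒ step 3: AABBCABABAABA ⇒ BA·BA·A·A·BBC·BA·A·BA·A·BA·BA·A·BA
    A ↦ BA
    B ↦ A
    C ↦ BBC

A->BA, B->A, C->BBC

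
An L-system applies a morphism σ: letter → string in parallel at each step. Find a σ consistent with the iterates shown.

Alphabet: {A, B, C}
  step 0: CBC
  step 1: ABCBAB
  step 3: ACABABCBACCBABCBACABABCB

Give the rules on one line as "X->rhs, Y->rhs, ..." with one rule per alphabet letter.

  step 0 ⇒ step 1: CBC ⇒ AB·CB·AB
    B ↦ CB
    C ↦ AB
    A ↦ AC  (constrained at step 1)

A->AC, B->CB, C->AB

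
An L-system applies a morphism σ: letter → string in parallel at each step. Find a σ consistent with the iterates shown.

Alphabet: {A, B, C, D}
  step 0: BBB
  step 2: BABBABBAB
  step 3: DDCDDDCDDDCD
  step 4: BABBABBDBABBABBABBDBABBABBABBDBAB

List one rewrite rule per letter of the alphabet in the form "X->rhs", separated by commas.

A->DC, B->D, C->BD, D->BAB

  step 3 ⇒ step 4: DDCDDDCDDDCD ⇒ BAB·BAB·BD·BAB·BAB·BAB·BD·BAB·BAB·BAB·BD·BAB
    C ↦ BD
    D ↦ BAB
  step 2 ⇒ step 3: BABBABBAB ⇒ D·DC·D·D·DC·D·D·DC·D
    A ↦ DC
  step 2 ⇒ step 3: BABBABBAB ⇒ D·DC·D·D·DC·D·D·DC·D
    B ↦ D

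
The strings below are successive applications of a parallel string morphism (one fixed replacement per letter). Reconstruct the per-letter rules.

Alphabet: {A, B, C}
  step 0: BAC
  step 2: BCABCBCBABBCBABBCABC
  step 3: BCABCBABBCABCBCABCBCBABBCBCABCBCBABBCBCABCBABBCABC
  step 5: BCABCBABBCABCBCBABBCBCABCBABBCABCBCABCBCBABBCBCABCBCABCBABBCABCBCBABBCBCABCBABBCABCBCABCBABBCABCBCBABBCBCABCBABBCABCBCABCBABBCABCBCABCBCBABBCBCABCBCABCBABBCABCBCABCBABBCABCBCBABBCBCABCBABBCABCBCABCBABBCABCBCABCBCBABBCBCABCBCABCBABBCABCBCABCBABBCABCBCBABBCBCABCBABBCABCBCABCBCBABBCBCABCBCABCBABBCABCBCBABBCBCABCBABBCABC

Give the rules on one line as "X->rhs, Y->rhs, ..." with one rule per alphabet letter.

  step 2 ⇒ step 3: BCABCBCBABBCBABBCABC ⇒ BC·ABC·BAB·BC·ABC·BC·ABC·BC·BAB·BC·BC·ABC·BC·BAB·BC·BC·ABC·BAB·BC·ABC
    A ↦ BAB
    B ↦ BC
    C ↦ ABC

A->BAB, B->BC, C->ABC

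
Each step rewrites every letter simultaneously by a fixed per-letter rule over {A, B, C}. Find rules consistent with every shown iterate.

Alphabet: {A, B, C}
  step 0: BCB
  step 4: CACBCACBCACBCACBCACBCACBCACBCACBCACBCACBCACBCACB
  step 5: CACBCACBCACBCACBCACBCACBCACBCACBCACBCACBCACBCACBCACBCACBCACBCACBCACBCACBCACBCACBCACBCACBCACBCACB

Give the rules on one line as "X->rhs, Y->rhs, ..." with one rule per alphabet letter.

  step 4 ⇒ step 5: CACBCACBCACBCACBCACBCACBCACBCACBCACBCACBCACBCACB ⇒ CA·CB·CA·CB·CA·CB·CA·CB·CA·CB·CA·CB·CA·CB·CA·CB·CA·CB·CA·CB·CA·CB·CA·CB·CA·CB·CA·CB·CA·CB·CA·CB·CA·CB·CA·CB·CA·CB·CA·CB·CA·CB·CA·CB·CA·CB·CA·CB
    A ↦ CB
    B ↦ CB
    C ↦ CA

A->CB, B->CB, C->CA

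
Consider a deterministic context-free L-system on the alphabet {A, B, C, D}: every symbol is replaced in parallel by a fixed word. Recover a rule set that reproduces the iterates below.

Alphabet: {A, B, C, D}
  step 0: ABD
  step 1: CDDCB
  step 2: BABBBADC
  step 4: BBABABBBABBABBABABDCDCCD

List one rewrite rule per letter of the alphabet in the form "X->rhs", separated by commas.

  step 1 ⇒ step 2: CDDCB ⇒ BA·B·B·BA·DC
    B ↦ DC
    C ↦ BA
    D ↦ B
  step 0 ⇒ step 1: ABD ⇒ CD·DC·B
    A ↦ CD

A->CD, B->DC, C->BA, D->B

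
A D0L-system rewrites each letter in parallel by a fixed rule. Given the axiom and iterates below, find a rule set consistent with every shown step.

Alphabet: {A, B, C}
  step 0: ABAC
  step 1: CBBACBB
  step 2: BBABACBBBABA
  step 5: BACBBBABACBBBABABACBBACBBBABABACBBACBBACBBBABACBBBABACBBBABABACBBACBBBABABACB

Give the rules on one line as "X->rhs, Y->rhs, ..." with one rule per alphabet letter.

A->CB, B->BA, C->B

  step 1 ⇒ step 2: CBBACBB ⇒ B·BA·BA·CB·B·BA·BA
    A ↦ CB
    B ↦ BA
    C ↦ B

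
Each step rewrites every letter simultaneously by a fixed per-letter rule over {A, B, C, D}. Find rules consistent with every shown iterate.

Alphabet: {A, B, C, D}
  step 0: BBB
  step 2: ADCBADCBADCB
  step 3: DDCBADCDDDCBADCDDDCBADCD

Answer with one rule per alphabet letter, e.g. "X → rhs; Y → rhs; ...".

A->DD, B->CD, C->AD, D->CB

  step 2 ⇒ step 3: ADCBADCBADCB ⇒ DD·CB·AD·CD·DD·CB·AD·CD·DD·CB·AD·CD
    A ↦ DD
    B ↦ CD
    C ↦ AD
    D ↦ CB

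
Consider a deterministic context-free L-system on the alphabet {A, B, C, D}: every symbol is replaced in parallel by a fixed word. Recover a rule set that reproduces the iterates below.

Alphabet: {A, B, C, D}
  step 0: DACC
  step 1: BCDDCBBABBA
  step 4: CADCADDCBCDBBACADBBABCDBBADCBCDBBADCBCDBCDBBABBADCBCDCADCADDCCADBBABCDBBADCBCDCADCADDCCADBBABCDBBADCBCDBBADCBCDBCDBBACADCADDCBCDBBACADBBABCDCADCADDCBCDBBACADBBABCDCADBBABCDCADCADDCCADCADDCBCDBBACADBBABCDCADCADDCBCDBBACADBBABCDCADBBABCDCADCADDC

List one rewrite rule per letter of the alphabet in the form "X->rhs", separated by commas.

  step 0 ⇒ step 1: DACC ⇒ BCD·DC·BBA·BBA
    A ↦ DC
    C ↦ BBA
    D ↦ BCD
    B ↦ CAD  (constrained at step 1)

A->DC, B->CAD, C->BBA, D->BCD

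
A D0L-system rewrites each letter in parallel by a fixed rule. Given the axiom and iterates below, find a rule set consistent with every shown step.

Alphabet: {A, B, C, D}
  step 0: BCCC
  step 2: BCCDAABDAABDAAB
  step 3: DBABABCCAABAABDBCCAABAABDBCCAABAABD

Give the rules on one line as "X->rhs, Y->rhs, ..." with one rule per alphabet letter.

  step 2 ⇒ step 3: BCCDAABDAABDAAB ⇒ D·BA·BA·BCC·AAB·AAB·D·BCC·AAB·AAB·D·BCC·AAB·AAB·D
    A ↦ AAB
    B ↦ D
    C ↦ BA
    D ↦ BCC

A->AAB, B->D, C->BA, D->BCC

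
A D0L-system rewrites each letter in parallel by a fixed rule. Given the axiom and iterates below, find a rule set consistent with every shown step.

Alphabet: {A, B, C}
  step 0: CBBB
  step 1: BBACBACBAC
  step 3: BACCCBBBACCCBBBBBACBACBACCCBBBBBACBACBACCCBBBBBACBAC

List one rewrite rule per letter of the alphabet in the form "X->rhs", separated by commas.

A->CCB, B->BAC, C->B

  step 0 ⇒ step 1: CBBB ⇒ B·BAC·BAC·BAC
    B ↦ BAC
    C ↦ B
    A ↦ CCB  (constrained at step 1)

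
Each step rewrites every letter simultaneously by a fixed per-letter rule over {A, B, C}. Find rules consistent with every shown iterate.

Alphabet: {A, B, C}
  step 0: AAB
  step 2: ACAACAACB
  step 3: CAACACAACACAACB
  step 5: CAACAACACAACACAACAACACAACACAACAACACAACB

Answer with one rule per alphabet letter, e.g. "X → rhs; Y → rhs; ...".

  step 2 ⇒ step 3: ACAACAACB ⇒ CA·A·CA·CA·A·CA·CA·A·CB
    A ↦ CA
    B ↦ CB
    C ↦ A

A->CA, B->CB, C->A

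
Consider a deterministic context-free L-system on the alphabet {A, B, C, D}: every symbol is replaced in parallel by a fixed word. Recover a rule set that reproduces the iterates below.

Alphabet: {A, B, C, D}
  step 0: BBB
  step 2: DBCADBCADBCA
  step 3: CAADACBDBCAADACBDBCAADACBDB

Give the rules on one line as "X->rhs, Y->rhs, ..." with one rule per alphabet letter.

  step 2 ⇒ step 3: DBCADBCADBCA ⇒ CA·AD·ACB·DB·CA·AD·ACB·DB·CA·AD·ACB·DB
    A ↦ DB
    B ↦ AD
    C ↦ ACB
    D ↦ CA

A->DB, B->AD, C->ACB, D->CA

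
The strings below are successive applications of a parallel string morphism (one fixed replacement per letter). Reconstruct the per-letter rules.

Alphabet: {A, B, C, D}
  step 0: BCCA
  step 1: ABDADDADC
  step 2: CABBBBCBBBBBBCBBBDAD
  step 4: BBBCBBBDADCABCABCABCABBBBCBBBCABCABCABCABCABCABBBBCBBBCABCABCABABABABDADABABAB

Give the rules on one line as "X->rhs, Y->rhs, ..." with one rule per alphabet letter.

  step 1 ⇒ step 2: ABDADDADC ⇒ C·AB·BBB·C·BBB·BBB·C·BBB·DAD
    A ↦ C
    B ↦ AB
    C ↦ DAD
    D ↦ BBB

A->C, B->AB, C->DAD, D->BBB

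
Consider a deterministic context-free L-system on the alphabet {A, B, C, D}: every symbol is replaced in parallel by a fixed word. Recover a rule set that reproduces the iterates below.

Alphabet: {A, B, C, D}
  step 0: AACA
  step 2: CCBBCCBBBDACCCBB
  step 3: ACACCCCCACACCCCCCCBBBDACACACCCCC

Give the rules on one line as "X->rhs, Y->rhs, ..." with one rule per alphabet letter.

  step 2 ⇒ step 3: CCBBCCBBBDACCCBB ⇒ AC·AC·CC·CC·AC·AC·CC·CC·CC·BB·BD·AC·AC·AC·CC·CC
    A ↦ BD
    B ↦ CC
    C ↦ AC
    D ↦ BB

A->BD, B->CC, C->AC, D->BB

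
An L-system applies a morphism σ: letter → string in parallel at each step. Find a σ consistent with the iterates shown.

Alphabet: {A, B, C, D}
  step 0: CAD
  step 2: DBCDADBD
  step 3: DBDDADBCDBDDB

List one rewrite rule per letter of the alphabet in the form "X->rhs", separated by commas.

  step 2 ⇒ step 3: DBCDADBD ⇒ DB·D·DA·DB·C·DB·D·DB
    A ↦ C
    B ↦ D
    C ↦ DA
    D ↦ DB

A->C, B->D, C->DA, D->DB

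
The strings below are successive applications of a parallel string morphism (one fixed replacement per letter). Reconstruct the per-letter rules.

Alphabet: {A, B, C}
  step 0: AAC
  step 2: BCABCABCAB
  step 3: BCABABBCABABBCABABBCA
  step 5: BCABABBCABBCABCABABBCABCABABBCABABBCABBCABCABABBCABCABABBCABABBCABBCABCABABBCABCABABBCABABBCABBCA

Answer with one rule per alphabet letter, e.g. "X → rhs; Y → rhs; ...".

  step 2 ⇒ step 3: BCABCABCAB ⇒ BCA·BA·B·BCA·BA·B·BCA·BA·B·BCA
    A ↦ B
    B ↦ BCA
    C ↦ BA

A->B, B->BCA, C->BA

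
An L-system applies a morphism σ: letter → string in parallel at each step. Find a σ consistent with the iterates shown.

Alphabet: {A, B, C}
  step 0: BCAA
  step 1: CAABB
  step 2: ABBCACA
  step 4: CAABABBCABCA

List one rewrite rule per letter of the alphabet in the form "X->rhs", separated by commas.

A->B, B->CA, C->A

  step 1 ⇒ step 2: CAABB ⇒ A·B·B·CA·CA
    A ↦ B
    B ↦ CA
    C ↦ A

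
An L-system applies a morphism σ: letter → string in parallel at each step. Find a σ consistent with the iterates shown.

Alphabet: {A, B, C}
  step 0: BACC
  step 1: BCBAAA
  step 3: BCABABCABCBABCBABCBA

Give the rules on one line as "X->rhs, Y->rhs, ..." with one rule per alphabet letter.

  step 0 ⇒ step 1: BACC ⇒ BC·BA·A·A
    A ↦ BA
    B ↦ BC
    C ↦ A

A->BA, B->BC, C->A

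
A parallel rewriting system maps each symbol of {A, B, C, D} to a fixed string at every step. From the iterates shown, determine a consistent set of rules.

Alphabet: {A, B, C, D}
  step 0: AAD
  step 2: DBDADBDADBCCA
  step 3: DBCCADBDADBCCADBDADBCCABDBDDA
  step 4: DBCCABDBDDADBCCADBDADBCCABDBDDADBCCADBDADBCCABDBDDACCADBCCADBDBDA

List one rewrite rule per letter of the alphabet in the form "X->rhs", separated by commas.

  step 3 ⇒ step 4: DBCCADBDADBCCADBDADBCCABDBDDA ⇒ DB·CCA·BD·BD·DA·DB·CCA·DB·DA·DB·CCA·BD·BD·DA·DB·CCA·DB·DA·DB·CCA·BD·BD·DA·CCA·DB·CCA·DB·DB·DA
    A ↦ DA
    B ↦ CCA
    C ↦ BD
    D ↦ DB

A->DA, B->CCA, C->BD, D->DB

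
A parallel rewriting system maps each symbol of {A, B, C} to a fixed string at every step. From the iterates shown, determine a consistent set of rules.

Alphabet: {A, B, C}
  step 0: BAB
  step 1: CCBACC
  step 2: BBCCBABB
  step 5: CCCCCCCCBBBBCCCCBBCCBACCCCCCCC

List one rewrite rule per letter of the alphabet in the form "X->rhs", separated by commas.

A->BA, B->CC, C->B

  step 1 ⇒ step 2: CCBACC ⇒ B·B·CC·BA·B·B
    A ↦ BA
    B ↦ CC
    C ↦ B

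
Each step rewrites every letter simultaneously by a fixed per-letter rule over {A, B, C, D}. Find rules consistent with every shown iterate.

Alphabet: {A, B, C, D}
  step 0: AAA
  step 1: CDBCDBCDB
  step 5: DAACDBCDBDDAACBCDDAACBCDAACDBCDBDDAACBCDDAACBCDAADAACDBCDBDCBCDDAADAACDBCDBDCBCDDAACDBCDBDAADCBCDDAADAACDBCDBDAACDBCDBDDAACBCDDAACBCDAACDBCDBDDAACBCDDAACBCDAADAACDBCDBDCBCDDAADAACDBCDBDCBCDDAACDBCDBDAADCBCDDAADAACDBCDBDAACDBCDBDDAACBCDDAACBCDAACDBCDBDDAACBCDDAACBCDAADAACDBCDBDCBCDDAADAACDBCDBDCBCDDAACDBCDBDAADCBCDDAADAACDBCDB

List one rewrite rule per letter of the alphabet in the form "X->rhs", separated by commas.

  step 0 ⇒ step 1: AAA ⇒ CDB·CDB·CDB
    A ↦ CDB
    B ↦ CBC  (constrained at step 1)
    C ↦ D  (constrained at step 1)
    D ↦ DAA  (constrained at step 1)

A->CDB, B->CBC, C->D, D->DAA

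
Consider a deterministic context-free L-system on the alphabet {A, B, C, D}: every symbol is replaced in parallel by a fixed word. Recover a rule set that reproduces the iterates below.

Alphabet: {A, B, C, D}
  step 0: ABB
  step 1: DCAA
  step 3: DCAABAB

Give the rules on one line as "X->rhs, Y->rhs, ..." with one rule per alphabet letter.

A->DC, B->A, C->B, D->A

  step 0 ⇒ step 1: ABB ⇒ DC·A·A
    A ↦ DC
    B ↦ A
    C ↦ B  (constrained at step 1)
    D ↦ A  (constrained at step 1)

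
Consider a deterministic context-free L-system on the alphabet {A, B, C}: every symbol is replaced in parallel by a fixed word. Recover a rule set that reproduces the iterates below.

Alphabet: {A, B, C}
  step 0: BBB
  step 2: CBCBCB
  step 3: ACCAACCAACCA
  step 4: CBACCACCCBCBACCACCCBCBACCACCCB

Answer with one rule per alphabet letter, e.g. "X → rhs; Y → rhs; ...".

  step 3 ⇒ step 4: ACCAACCAACCA ⇒ CB·ACC·ACC·CB·CB·ACC·ACC·CB·CB·ACC·ACC·CB
    A ↦ CB
    C ↦ ACC
  step 2 ⇒ step 3: CBCBCB ⇒ ACC·A·ACC·A·ACC·A
    B ↦ A

A->CB, B->A, C->ACC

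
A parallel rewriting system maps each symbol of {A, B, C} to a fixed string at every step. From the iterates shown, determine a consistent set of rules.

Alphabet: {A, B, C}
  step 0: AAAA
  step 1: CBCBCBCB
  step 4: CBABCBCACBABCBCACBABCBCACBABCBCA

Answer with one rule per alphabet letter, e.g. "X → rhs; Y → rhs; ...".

  step 0 ⇒ step 1: AAAA ⇒ CB·CB·CB·CB
    A ↦ CB
    B ↦ A  (constrained at step 1)
    C ↦ BC  (constrained at step 1)

A->CB, B->A, C->BC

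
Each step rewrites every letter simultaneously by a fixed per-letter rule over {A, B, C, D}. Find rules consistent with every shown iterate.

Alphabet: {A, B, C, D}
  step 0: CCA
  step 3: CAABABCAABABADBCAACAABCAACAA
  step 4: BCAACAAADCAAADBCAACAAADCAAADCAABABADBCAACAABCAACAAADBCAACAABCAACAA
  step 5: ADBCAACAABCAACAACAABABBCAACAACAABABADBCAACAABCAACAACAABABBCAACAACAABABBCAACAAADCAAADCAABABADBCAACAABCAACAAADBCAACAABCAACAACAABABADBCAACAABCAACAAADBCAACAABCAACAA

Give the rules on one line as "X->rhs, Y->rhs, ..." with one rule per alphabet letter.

A->CAA, B->AD, C->B, D->BAB

  step 4 ⇒ step 5: BCAACAAADCAAADBCAACAAADCAAADCAABABADBCAACAABCAACAAADBCAACAABCAACAA ⇒ AD·B·CAA·CAA·B·CAA·CAA·CAA·BAB·B·CAA·CAA·CAA·BAB·AD·B·CAA·CAA·B·CAA·CAA·CAA·BAB·B·CAA·CAA·CAA·BAB·B·CAA·CAA·AD·CAA·AD·CAA·BAB·AD·B·CAA·CAA·B·CAA·CAA·AD·B·CAA·CAA·B·CAA·CAA·CAA·BAB·AD·B·CAA·CAA·B·CAA·CAA·AD·B·CAA·CAA·B·CAA·CAA
    A ↦ CAA
    B ↦ AD
    C ↦ B
    D ↦ BAB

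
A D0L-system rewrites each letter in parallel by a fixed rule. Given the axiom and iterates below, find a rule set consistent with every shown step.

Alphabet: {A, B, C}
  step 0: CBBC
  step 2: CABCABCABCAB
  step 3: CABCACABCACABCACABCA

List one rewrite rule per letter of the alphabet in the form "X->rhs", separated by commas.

  step 2 ⇒ step 3: CABCABCABCAB ⇒ CA·B·CA·CA·B·CA·CA·B·CA·CA·B·CA
    A ↦ B
    B ↦ CA
    C ↦ CA

A->B, B->CA, C->CA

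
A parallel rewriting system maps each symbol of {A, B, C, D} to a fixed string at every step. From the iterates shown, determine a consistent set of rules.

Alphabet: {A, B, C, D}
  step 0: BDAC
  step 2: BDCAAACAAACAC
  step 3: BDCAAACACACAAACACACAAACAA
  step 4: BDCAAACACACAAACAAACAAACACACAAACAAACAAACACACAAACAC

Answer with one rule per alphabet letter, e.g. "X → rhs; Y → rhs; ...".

  step 3 ⇒ step 4: BDCAAACACACAAACACACAAACAA ⇒ BD·C·AA·AC·AC·AC·AA·AC·AA·AC·AA·AC·AC·AC·AA·AC·AA·AC·AA·AC·AC·AC·AA·AC·AC
    A ↦ AC
    B ↦ BD
    C ↦ AA
    D ↦ C

A->AC, B->BD, C->AA, D->C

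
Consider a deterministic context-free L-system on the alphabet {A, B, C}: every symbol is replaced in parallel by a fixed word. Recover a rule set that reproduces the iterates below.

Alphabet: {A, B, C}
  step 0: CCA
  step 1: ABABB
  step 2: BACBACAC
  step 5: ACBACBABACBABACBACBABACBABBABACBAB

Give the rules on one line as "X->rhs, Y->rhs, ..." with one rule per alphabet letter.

  step 1 ⇒ step 2: ABABB ⇒ B·AC·B·AC·AC
    A ↦ B
    B ↦ AC
  step 0 ⇒ step 1: CCA ⇒ AB·AB·B
    C ↦ AB

A->B, B->AC, C->AB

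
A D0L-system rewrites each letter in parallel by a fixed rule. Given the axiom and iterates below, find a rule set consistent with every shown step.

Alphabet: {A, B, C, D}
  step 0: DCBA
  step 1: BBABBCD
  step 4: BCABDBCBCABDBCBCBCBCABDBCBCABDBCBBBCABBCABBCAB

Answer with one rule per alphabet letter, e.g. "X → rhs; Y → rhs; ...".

  step 0 ⇒ step 1: DCBA ⇒ BB·AB·BC·D
    A ↦ D
    B ↦ BC
    C ↦ AB
    D ↦ BB

A->D, B->BC, C->AB, D->BB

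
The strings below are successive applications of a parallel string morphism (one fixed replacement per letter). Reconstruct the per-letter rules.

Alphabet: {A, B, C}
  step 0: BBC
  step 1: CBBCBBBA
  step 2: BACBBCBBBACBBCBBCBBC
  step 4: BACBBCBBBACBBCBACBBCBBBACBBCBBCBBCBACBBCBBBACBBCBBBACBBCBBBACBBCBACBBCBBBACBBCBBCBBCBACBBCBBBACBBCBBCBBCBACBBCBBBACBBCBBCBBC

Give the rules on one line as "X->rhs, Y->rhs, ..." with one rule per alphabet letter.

A->C, B->CBB, C->BA

  step 1 ⇒ step 2: CBBCBBBA ⇒ BA·CBB·CBB·BA·CBB·CBB·CBB·C
    A ↦ C
    B ↦ CBB
    C ↦ BA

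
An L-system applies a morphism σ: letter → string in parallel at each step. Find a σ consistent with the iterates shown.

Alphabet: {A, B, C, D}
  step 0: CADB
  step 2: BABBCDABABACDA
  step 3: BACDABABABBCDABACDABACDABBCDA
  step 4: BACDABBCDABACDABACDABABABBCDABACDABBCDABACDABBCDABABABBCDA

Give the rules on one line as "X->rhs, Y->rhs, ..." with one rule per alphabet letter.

  step 3 ⇒ step 4: BACDABABABBCDABACDABACDABBCDA ⇒ BA·CDA·B·B·CDA·BA·CDA·BA·CDA·BA·BA·B·B·CDA·BA·CDA·B·B·CDA·BA·CDA·B·B·CDA·BA·BA·B·B·CDA
    A ↦ CDA
    B ↦ BA
    C ↦ B
    D ↦ B

A->CDA, B->BA, C->B, D->B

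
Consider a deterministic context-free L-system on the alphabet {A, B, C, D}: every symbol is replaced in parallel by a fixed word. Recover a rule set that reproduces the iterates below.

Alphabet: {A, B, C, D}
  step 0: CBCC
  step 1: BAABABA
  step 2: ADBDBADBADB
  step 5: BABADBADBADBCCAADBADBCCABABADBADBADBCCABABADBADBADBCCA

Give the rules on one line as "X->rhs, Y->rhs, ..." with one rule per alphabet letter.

  step 1 ⇒ step 2: BAABABA ⇒ A·DB·DB·A·DB·A·DB
    A ↦ DB
    B ↦ A
  step 0 ⇒ step 1: CBCC ⇒ BA·A·BA·BA
    C ↦ BA
    D ↦ CC  (constrained at step 2)

A->DB, B->A, C->BA, D->CC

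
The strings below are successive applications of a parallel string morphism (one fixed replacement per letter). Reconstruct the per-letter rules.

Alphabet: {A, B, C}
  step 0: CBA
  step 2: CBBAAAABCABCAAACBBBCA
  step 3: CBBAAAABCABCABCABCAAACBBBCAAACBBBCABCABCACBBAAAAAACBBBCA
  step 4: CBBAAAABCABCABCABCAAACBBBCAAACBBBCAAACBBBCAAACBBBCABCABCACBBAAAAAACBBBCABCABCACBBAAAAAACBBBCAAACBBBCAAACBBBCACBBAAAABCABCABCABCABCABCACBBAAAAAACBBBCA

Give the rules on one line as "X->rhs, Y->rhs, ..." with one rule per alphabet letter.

A->BCA, B->AA, C->CBB

  step 3 ⇒ step 4: CBBAAAABCABCABCABCAAACBBBCAAACBBBCABCABCACBBAAAAAACBBBCA ⇒ CBB·AA·AA·BCA·BCA·BCA·BCA·AA·CBB·BCA·AA·CBB·BCA·AA·CBB·BCA·AA·CBB·BCA·BCA·BCA·CBB·AA·AA·AA·CBB·BCA·BCA·BCA·CBB·AA·AA·AA·CBB·BCA·AA·CBB·BCA·AA·CBB·BCA·CBB·AA·AA·BCA·BCA·BCA·BCA·BCA·BCA·CBB·AA·AA·AA·CBB·BCA
    A ↦ BCA
    B ↦ AA
    C ↦ CBB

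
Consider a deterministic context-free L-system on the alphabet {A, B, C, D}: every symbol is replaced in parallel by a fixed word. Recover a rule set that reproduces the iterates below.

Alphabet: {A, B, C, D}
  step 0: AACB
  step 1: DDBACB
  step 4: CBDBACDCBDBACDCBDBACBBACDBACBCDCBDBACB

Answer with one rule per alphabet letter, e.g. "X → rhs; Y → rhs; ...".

  step 0 ⇒ step 1: AACB ⇒ D·D·BA·CB
    A ↦ D
    B ↦ CB
    C ↦ BA
    D ↦ CD  (constrained at step 1)

A->D, B->CB, C->BA, D->CD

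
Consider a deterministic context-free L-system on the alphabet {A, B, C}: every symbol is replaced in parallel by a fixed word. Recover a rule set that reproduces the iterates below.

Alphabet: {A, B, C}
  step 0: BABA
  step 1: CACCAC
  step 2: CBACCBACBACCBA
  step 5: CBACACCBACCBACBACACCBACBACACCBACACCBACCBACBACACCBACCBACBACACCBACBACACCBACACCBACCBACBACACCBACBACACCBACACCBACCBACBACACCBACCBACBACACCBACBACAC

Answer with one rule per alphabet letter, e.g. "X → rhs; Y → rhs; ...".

A->C, B->CA, C->CBA

  step 1 ⇒ step 2: CACCAC ⇒ CBA·C·CBA·CBA·C·CBA
    A ↦ C
    C ↦ CBA
  step 0 ⇒ step 1: BABA ⇒ CA·C·CA·C
    B ↦ CA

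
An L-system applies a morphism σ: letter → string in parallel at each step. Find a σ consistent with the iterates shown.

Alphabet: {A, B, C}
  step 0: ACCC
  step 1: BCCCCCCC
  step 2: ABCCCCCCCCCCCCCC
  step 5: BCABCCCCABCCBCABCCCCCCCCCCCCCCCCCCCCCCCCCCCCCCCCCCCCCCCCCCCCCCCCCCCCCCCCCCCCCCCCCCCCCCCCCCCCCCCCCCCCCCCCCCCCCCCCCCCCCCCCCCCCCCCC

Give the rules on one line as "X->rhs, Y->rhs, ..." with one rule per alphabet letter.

  step 1 ⇒ step 2: BCCCCCCC ⇒ AB·CC·CC·CC·CC·CC·CC·CC
    B ↦ AB
    C ↦ CC
  step 0 ⇒ step 1: ACCC ⇒ BC·CC·CC·CC
    A ↦ BC

A->BC, B->AB, C->CC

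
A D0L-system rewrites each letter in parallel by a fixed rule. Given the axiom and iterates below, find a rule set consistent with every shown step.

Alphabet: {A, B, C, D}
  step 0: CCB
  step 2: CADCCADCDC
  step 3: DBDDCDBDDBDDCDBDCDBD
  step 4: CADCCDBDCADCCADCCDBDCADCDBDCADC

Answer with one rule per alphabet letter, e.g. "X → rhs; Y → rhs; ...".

A->D, B->AD, C->DBD, D->C

  step 3 ⇒ step 4: DBDDCDBDDBDDCDBDCDBD ⇒ C·AD·C·C·DBD·C·AD·C·C·AD·C·C·DBD·C·AD·C·DBD·C·AD·C
    B ↦ AD
    C ↦ DBD
    D ↦ C
  step 2 ⇒ step 3: CADCCADCDC ⇒ DBD·D·C·DBD·DBD·D·C·DBD·C·DBD
    A ↦ D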